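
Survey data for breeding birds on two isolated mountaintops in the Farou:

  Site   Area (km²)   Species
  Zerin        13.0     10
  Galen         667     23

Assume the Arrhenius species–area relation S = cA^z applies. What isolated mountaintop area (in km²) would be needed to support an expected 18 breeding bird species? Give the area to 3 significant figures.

209 km²

z = ln(23/10) / ln(667/13) = 0.8329 / 3.9378 = 0.2115
c = 10 / 13^0.2115 = 10 / 1.72 = 5.813
A = (18/5.813)^(1/0.2115) ⇒ ln A = ln(3.097)/0.2115 = 5.3439
A = e^5.3439 ≈ 209.3 km²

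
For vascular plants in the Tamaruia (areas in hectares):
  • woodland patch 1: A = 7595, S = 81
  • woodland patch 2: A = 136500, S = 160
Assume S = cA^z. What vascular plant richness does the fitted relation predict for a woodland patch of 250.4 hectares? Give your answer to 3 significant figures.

36.2

z = ln(160/81) / ln(136500/7595) = 0.6807 / 2.8888 = 0.2356
c = 81 / 7595^0.2356 = 81 / 8.211 = 9.865
S₃ = 9.865 × 250.4^0.2356 = 9.865 × 3.675 ≈ 36.25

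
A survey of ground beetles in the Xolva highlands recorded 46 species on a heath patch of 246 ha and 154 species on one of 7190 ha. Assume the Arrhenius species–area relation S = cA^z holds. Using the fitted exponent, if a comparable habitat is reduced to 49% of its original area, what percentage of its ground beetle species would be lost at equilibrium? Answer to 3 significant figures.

z = ln(154/46) / ln(7190/246) = 1.2083 / 3.3751 = 0.3580
S_new/S_old = (A_new/A_old)^z = 0.49^0.3580 = exp(0.3580 × -0.7133) = 0.7746
Fraction lost = 1 − 0.7746 = 0.2254

22.5%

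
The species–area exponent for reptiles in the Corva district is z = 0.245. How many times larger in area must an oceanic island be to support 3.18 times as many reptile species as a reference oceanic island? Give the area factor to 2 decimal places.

112.39

(A₂/A₁)^0.245 = 3.18, so A₂/A₁ = 3.18^(1/0.245) = 3.18^4.082
ln(A₂/A₁) = ln 3.18 / 0.245 = 1.1569 / 0.245 = 4.7220
A₂/A₁ = e^4.7220 ≈ 112.4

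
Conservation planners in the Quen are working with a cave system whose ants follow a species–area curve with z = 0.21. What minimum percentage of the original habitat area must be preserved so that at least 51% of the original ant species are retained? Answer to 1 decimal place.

4.1%

Need (A_new/A_old)^0.21 = 0.51, so A_new/A_old = 0.51^(1/0.21) = 0.51^4.762
ln(A_new/A_old) = ln 0.51 / 0.21 = -0.6733 / 0.21 = -3.2064
A_new/A_old = e^-3.2064 ≈ 0.0405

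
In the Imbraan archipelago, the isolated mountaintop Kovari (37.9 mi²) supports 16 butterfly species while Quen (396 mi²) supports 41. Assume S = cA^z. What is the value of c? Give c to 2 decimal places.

z = ln(S₂/S₁) / ln(A₂/A₁) = ln(41/16) / ln(396/37.9) = 0.9410 / 2.3465 = 0.4010
c = S₁ / A₁^z = 16 / 37.9^0.4010 = 16 / 4.296 = 3.724

3.72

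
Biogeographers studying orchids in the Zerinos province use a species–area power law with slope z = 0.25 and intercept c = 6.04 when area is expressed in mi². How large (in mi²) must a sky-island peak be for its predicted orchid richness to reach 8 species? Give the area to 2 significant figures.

8 = 6.04 × A^0.25  ⇒  A^0.25 = 8/6.04 = 1.325
ln A = ln(1.325) / 0.25 = 0.2810 / 0.25 = 1.1242
A = e^1.1242 ≈ 3.078 mi²

3.1 mi²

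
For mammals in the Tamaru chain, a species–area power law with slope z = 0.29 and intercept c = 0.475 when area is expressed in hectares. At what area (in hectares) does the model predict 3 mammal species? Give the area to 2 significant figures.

3 = 0.475 × A^0.29  ⇒  A^0.29 = 3/0.475 = 6.316
ln A = ln(6.316) / 0.29 = 1.8431 / 0.29 = 6.3554
A = e^6.3554 ≈ 575.6 hectares

580 hectares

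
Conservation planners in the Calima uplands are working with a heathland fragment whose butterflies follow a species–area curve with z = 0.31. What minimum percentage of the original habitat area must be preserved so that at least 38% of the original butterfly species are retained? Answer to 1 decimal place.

Need (A_new/A_old)^0.31 = 0.38, so A_new/A_old = 0.38^(1/0.31) = 0.38^3.226
ln(A_new/A_old) = ln 0.38 / 0.31 = -0.9676 / 0.31 = -3.1212
A_new/A_old = e^-3.1212 ≈ 0.0441

4.4%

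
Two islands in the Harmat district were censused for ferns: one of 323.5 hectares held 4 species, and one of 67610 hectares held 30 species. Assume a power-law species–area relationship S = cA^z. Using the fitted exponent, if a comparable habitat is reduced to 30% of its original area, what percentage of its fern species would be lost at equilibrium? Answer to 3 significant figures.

z = ln(30/4) / ln(67610/323.5) = 2.0149 / 5.3423 = 0.3772
S_new/S_old = (A_new/A_old)^z = 0.3^0.3772 = exp(0.3772 × -1.2040) = 0.635
Fraction lost = 1 − 0.635 = 0.365

36.5%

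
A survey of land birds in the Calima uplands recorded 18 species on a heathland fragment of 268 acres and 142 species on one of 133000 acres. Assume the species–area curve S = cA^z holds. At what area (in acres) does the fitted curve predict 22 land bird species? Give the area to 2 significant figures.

z = ln(142/18) / ln(133000/268) = 2.0655 / 6.2071 = 0.3328
c = 18 / 268^0.3328 = 18 / 6.427 = 2.801
A = (22/2.801)^(1/0.3328) ⇒ ln A = ln(7.855)/0.3328 = 6.1940
A = e^6.1940 ≈ 489.8 acres

490 acres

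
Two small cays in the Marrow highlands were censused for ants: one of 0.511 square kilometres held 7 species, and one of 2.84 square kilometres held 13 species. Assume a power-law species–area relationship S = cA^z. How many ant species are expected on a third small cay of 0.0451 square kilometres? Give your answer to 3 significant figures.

2.91

z = ln(13/7) / ln(2.84/0.511) = 0.6190 / 1.7152 = 0.3609
c = 7 / 0.511^0.3609 = 7 / 0.7848 = 8.919
S₃ = 8.919 × 0.0451^0.3609 = 8.919 × 0.3268 ≈ 2.915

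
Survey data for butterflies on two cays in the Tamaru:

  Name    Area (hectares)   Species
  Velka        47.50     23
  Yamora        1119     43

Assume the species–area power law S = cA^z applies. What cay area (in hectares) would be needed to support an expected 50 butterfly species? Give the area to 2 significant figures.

z = ln(43/23) / ln(1119/47.5) = 0.6257 / 3.1595 = 0.1980
c = 23 / 47.5^0.1980 = 23 / 2.148 = 10.71
A = (50/10.71)^(1/0.1980) ⇒ ln A = ln(4.67)/0.1980 = 7.7818
A = e^7.7818 ≈ 2396 hectares

2400 hectares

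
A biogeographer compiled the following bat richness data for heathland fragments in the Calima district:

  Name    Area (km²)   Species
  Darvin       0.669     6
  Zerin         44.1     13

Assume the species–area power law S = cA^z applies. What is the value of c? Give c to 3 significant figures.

z = ln(S₂/S₁) / ln(A₂/A₁) = ln(13/6) / ln(44.1/0.669) = 0.7732 / 4.1884 = 0.1846
c = S₁ / A₁^z = 6 / 0.669^0.1846 = 6 / 0.9285 = 6.462

6.46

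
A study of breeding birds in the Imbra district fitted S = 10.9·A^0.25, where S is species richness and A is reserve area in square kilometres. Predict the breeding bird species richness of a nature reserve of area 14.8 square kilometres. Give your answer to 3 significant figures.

21.4

S = 10.9 × 14.8^0.25
ln S = ln 10.9 + 0.25 × ln 14.8 = 2.3888 + 0.25 × 2.6946 = 3.0624
S = e^3.0624 ≈ 21.38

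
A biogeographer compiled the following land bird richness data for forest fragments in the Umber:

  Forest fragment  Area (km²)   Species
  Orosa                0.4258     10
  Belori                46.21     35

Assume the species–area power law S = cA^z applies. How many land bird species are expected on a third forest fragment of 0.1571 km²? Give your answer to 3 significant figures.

7.66

z = ln(35/10) / ln(46.21/0.4258) = 1.2528 / 4.6870 = 0.2673
c = 10 / 0.4258^0.2673 = 10 / 0.796 = 12.56
S₃ = 12.56 × 0.1571^0.2673 = 12.56 × 0.6097 ≈ 7.661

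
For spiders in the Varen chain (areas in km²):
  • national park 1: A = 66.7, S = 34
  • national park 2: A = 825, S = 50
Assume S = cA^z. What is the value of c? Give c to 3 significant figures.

z = ln(S₂/S₁) / ln(A₂/A₁) = ln(50/34) / ln(825/66.7) = 0.3857 / 2.5152 = 0.1533
c = S₁ / A₁^z = 34 / 66.7^0.1533 = 34 / 1.904 = 17.86

17.9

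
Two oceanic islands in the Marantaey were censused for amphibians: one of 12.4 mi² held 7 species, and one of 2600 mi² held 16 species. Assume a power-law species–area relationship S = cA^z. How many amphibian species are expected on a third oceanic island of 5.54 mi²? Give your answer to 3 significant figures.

6.18

z = ln(16/7) / ln(2600/12.4) = 0.8267 / 5.3456 = 0.1546
c = 7 / 12.4^0.1546 = 7 / 1.476 = 4.742
S₃ = 4.742 × 5.54^0.1546 = 4.742 × 1.303 ≈ 6.18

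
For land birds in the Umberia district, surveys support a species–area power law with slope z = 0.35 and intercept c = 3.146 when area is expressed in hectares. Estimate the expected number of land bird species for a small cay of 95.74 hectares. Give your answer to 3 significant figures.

S = 3.146 × 95.74^0.35 = 3.146 × 4.936 ≈ 15.53

15.5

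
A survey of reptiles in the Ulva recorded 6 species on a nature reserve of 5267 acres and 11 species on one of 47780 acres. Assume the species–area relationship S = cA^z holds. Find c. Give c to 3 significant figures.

z = ln(S₂/S₁) / ln(A₂/A₁) = ln(11/6) / ln(47780/5267) = 0.6061 / 2.2051 = 0.2749
c = S₁ / A₁^z = 6 / 5267^0.2749 = 6 / 10.54 = 0.5691

0.569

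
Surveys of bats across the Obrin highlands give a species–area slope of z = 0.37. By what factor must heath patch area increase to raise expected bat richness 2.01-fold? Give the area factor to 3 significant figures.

(A₂/A₁)^0.37 = 2.01, so A₂/A₁ = 2.01^(1/0.37) = 2.01^2.703
ln(A₂/A₁) = ln 2.01 / 0.37 = 0.6981 / 0.37 = 1.8869
A₂/A₁ = e^1.8869 ≈ 6.599

6.60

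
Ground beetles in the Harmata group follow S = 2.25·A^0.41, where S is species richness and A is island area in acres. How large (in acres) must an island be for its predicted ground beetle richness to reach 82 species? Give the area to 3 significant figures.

82 = 2.25 × A^0.41  ⇒  A^0.41 = 82/2.25 = 36.44
ln A = ln(36.44) / 0.41 = 3.5958 / 0.41 = 8.7702
A = e^8.7702 ≈ 6440 acres

6440 acres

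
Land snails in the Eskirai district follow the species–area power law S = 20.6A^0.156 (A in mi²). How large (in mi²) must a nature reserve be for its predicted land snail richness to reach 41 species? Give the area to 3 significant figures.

82.4 mi²

41 = 20.6 × A^0.156  ⇒  A^0.156 = 41/20.6 = 1.99
ln A = ln(1.99) / 0.156 = 0.6883 / 0.156 = 4.4121
A = e^4.4121 ≈ 82.44 mi²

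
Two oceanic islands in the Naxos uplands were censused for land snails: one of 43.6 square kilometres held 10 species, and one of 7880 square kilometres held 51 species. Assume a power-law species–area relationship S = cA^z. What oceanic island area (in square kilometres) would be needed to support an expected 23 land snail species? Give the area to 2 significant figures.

620 square kilometres

z = ln(51/10) / ln(7880/43.6) = 1.6292 / 5.1970 = 0.3135
c = 10 / 43.6^0.3135 = 10 / 3.266 = 3.062
A = (23/3.062)^(1/0.3135) ⇒ ln A = ln(7.511)/0.3135 = 6.4319
A = e^6.4319 ≈ 621.4 square kilometres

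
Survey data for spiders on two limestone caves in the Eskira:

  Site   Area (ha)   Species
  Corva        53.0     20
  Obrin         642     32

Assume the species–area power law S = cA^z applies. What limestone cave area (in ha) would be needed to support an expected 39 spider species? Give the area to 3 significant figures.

1830 ha

z = ln(32/20) / ln(642/53) = 0.4700 / 2.4943 = 0.1884
c = 20 / 53^0.1884 = 20 / 2.113 = 9.465
A = (39/9.465)^(1/0.1884) ⇒ ln A = ln(4.12)/0.1884 = 7.5144
A = e^7.5144 ≈ 1834 ha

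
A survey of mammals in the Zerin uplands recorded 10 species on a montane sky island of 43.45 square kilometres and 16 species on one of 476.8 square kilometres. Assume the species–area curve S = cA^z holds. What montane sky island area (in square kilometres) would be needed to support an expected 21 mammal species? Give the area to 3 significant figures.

z = ln(16/10) / ln(476.8/43.45) = 0.4700 / 2.3955 = 0.1962
c = 10 / 43.45^0.1962 = 10 / 2.096 = 4.771
A = (21/4.771)^(1/0.1962) ⇒ ln A = ln(4.401)/0.1962 = 7.5531
A = e^7.5531 ≈ 1907 square kilometres

1910 square kilometres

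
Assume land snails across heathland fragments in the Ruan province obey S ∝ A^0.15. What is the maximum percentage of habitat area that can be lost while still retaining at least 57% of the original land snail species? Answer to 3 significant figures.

97.6%

Need (A_new/A_old)^0.15 = 0.57, so A_new/A_old = 0.57^(1/0.15) = 0.57^6.667
ln(A_new/A_old) = ln 0.57 / 0.15 = -0.5621 / 0.15 = -3.7475
A_new/A_old = e^-3.7475 ≈ 0.02358
Fraction that can be lost = 1 − 0.02358 = 0.9764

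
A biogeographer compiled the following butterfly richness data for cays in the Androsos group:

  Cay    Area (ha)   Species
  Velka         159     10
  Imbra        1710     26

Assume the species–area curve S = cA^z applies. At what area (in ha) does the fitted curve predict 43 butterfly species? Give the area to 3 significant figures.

5970 ha

z = ln(26/10) / ln(1710/159) = 0.9555 / 2.3753 = 0.4023
c = 10 / 159^0.4023 = 10 / 7.683 = 1.302
A = (43/1.302)^(1/0.4023) ⇒ ln A = ln(33.04)/0.4023 = 8.6949
A = e^8.6949 ≈ 5973 ha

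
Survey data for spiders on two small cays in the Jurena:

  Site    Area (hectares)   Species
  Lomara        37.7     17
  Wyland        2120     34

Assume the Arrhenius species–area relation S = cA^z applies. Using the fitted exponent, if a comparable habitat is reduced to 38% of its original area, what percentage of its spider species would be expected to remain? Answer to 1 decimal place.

z = ln(34/17) / ln(2120/37.7) = 0.6931 / 4.0295 = 0.1720
S_new/S_old = (A_new/A_old)^z = 0.38^0.1720 = exp(0.1720 × -0.9676) = 0.8467

84.7%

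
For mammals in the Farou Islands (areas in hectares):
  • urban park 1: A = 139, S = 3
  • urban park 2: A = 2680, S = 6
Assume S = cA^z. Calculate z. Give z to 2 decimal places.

Taking logs: ln S = ln c + z ln A, so z = (ln S₂ − ln S₁)/(ln A₂ − ln A₁).
z = ln(6/3) / ln(2680/139) = ln(2) / ln(19.28) = 0.6931 / 2.9591 = 0.2342

0.23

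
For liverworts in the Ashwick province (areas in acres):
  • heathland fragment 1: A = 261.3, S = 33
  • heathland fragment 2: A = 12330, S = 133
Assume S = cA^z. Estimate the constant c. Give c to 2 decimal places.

z = ln(S₂/S₁) / ln(A₂/A₁) = ln(133/33) / ln(12330/261.3) = 1.3938 / 3.8541 = 0.3616
c = S₁ / A₁^z = 33 / 261.3^0.3616 = 33 / 7.484 = 4.409

4.41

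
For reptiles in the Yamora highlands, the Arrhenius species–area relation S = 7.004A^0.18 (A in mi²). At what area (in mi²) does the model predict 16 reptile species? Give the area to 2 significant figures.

98 mi²

16 = 7.004 × A^0.18  ⇒  A^0.18 = 16/7.004 = 2.284
ln A = ln(2.284) / 0.18 = 0.8261 / 0.18 = 4.5895
A = e^4.5895 ≈ 98.44 mi²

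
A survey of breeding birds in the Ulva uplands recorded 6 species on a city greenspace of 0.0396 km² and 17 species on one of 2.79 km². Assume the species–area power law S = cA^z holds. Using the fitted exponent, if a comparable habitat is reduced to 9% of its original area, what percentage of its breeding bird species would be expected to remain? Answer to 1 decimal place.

z = ln(17/6) / ln(2.79/0.0396) = 1.0415 / 4.2550 = 0.2448
S_new/S_old = (A_new/A_old)^z = 0.09^0.2448 = exp(0.2448 × -2.4079) = 0.5547

55.5%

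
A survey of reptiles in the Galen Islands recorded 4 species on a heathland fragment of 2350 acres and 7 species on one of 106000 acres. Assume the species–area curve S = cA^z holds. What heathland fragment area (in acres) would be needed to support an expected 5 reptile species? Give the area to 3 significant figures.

10700 acres

z = ln(7/4) / ln(106000/2350) = 0.5596 / 3.8090 = 0.1469
c = 4 / 2350^0.1469 = 4 / 3.128 = 1.279
A = (5/1.279)^(1/0.1469) ⇒ ln A = ln(3.91)/0.1469 = 9.2810
A = e^9.2810 ≈ 10732 acres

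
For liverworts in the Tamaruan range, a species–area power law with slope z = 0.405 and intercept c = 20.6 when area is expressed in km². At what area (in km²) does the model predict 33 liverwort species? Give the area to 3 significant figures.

3.20 km²

33 = 20.6 × A^0.405  ⇒  A^0.405 = 33/20.6 = 1.602
ln A = ln(1.602) / 0.405 = 0.4712 / 0.405 = 1.1635
A = e^1.1635 ≈ 3.201 km²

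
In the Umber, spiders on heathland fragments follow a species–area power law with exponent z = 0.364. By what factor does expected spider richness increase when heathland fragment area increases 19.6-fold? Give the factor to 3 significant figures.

S₂/S₁ = (A₂/A₁)^z = 19.6^0.364
ln(S₂/S₁) = 0.364 × ln 19.6 = 0.364 × 2.9755 = 1.0831
S₂/S₁ = e^1.0831 ≈ 2.954

2.95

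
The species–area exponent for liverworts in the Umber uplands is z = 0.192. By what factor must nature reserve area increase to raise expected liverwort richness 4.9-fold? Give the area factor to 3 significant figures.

3930

(A₂/A₁)^0.192 = 4.9, so A₂/A₁ = 4.9^(1/0.192) = 4.9^5.208
ln(A₂/A₁) = ln 4.9 / 0.192 = 1.5892 / 0.192 = 8.2773
A₂/A₁ = e^8.2773 ≈ 3933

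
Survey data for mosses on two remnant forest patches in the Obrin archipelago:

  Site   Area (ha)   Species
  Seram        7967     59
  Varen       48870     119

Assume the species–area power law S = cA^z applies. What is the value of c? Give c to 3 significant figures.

z = ln(S₂/S₁) / ln(A₂/A₁) = ln(119/59) / ln(48870/7967) = 0.7016 / 1.8139 = 0.3868
c = S₁ / A₁^z = 59 / 7967^0.3868 = 59 / 32.28 = 1.828

1.83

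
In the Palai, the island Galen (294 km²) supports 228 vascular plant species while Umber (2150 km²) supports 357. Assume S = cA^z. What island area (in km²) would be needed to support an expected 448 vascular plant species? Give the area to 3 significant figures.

5890 km²

z = ln(357/228) / ln(2150/294) = 0.4484 / 1.9896 = 0.2254
c = 228 / 294^0.2254 = 228 / 3.6 = 63.34
A = (448/63.34)^(1/0.2254) ⇒ ln A = ln(7.073)/0.2254 = 8.6807
A = e^8.6807 ≈ 5888 km²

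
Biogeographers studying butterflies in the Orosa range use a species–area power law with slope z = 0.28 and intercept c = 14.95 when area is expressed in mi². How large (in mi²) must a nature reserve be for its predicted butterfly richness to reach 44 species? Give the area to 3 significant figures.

44 = 14.95 × A^0.28  ⇒  A^0.28 = 44/14.95 = 2.943
ln A = ln(2.943) / 0.28 = 1.0795 / 0.28 = 3.8553
A = e^3.8553 ≈ 47.24 mi²

47.2 mi²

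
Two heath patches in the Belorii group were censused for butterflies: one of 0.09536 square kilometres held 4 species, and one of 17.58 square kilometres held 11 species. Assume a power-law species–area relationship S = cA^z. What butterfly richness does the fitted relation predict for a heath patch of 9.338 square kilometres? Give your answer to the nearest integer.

10

z = ln(11/4) / ln(17.58/0.09536) = 1.0116 / 5.2169 = 0.1939
c = 4 / 0.09536^0.1939 = 4 / 0.634 = 6.309
S₃ = 6.309 × 9.338^0.1939 = 6.309 × 1.542 ≈ 9.73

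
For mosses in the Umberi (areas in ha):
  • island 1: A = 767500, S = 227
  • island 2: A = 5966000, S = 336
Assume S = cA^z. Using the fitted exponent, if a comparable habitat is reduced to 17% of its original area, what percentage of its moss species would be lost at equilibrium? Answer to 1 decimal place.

28.7%

z = ln(336/227) / ln(5966000/767500) = 0.3922 / 2.0507 = 0.1912
S_new/S_old = (A_new/A_old)^z = 0.17^0.1912 = exp(0.1912 × -1.7720) = 0.7126
Fraction lost = 1 − 0.7126 = 0.2874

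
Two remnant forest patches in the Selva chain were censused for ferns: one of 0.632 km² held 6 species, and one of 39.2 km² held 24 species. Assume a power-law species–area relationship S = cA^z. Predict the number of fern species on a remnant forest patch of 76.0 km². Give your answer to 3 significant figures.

z = ln(24/6) / ln(39.2/0.632) = 1.3863 / 4.1275 = 0.3359
c = 6 / 0.632^0.3359 = 6 / 0.8572 = 7
S₃ = 7 × 76^0.3359 = 7 × 4.283 ≈ 29.98

30.0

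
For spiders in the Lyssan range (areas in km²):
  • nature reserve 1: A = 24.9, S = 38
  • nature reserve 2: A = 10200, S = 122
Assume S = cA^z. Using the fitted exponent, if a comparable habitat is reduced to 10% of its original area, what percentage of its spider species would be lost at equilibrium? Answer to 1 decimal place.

36.0%

z = ln(122/38) / ln(10200/24.9) = 1.1664 / 6.0153 = 0.1939
S_new/S_old = (A_new/A_old)^z = 0.1^0.1939 = exp(0.1939 × -2.3026) = 0.6399
Fraction lost = 1 − 0.6399 = 0.3601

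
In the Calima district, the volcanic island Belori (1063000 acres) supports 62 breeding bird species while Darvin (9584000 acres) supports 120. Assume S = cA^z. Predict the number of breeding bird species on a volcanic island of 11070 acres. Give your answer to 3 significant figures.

15.7

z = ln(120/62) / ln(9584000/1063000) = 0.6604 / 2.1990 = 0.3003
c = 62 / 1063000^0.3003 = 62 / 64.53 = 0.9608
S₃ = 0.9608 × 11070^0.3003 = 0.9608 × 16.39 ≈ 15.74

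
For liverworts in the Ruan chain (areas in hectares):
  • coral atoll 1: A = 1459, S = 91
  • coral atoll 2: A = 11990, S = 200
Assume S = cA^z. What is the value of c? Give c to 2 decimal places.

5.97

z = ln(S₂/S₁) / ln(A₂/A₁) = ln(200/91) / ln(11990/1459) = 0.7875 / 2.1063 = 0.3739
c = S₁ / A₁^z = 91 / 1459^0.3739 = 91 / 15.24 = 5.972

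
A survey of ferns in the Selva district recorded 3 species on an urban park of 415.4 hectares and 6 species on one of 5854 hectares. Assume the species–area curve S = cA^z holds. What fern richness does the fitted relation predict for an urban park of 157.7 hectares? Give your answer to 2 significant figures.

2.3

z = ln(6/3) / ln(5854/415.4) = 0.6931 / 2.6456 = 0.2620
c = 3 / 415.4^0.2620 = 3 / 4.853 = 0.6181
S₃ = 0.6181 × 157.7^0.2620 = 0.6181 × 3.766 ≈ 2.328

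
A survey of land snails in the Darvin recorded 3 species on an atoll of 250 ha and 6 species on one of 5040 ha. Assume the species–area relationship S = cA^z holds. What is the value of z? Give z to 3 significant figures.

0.231

Taking logs: ln S = ln c + z ln A, so z = (ln S₂ − ln S₁)/(ln A₂ − ln A₁).
z = ln(6/3) / ln(5040/250) = ln(2) / ln(20.16) = 0.6931 / 3.0037 = 0.2308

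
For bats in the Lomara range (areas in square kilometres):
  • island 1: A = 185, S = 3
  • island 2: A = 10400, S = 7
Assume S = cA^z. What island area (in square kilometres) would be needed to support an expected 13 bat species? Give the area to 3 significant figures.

z = ln(7/3) / ln(10400/185) = 0.8473 / 4.0292 = 0.2103
c = 3 / 185^0.2103 = 3 / 2.998 = 1.001
A = (13/1.001)^(1/0.2103) ⇒ ln A = ln(12.99)/0.2103 = 12.1933
A = e^12.1933 ≈ 197465 square kilometres

197000 square kilometres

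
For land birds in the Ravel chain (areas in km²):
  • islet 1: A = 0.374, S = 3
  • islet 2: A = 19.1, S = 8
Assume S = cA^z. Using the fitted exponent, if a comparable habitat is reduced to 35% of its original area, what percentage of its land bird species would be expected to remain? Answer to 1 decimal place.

77.0%

z = ln(8/3) / ln(19.1/0.374) = 0.9808 / 3.9332 = 0.2494
S_new/S_old = (A_new/A_old)^z = 0.35^0.2494 = exp(0.2494 × -1.0498) = 0.7697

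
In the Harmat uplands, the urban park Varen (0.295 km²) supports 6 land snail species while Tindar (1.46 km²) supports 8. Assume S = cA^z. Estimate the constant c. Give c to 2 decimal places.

7.47

z = ln(S₂/S₁) / ln(A₂/A₁) = ln(8/6) / ln(1.46/0.295) = 0.2877 / 1.5992 = 0.1799
c = S₁ / A₁^z = 6 / 0.295^0.1799 = 6 / 0.8028 = 7.474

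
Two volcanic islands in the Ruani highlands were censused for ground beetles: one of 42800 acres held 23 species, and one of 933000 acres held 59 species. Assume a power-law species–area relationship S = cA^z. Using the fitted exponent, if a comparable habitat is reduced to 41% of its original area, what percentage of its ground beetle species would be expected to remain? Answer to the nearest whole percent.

76%

z = ln(59/23) / ln(933000/42800) = 0.9420 / 3.0819 = 0.3057
S_new/S_old = (A_new/A_old)^z = 0.41^0.3057 = exp(0.3057 × -0.8916) = 0.7614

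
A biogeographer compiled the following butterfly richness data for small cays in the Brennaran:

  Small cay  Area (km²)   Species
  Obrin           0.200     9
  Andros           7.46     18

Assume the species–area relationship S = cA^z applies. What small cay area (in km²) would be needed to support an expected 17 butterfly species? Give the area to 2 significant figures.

5.5 km²

z = ln(18/9) / ln(7.46/0.2) = 0.6931 / 3.6190 = 0.1915
c = 9 / 0.2^0.1915 = 9 / 0.7347 = 12.25
A = (17/12.25)^(1/0.1915) ⇒ ln A = ln(1.388)/0.1915 = 1.7111
A = e^1.7111 ≈ 5.535 km²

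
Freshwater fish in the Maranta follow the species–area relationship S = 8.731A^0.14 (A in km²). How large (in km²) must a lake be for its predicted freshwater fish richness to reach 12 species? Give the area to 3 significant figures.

12 = 8.731 × A^0.14  ⇒  A^0.14 = 12/8.731 = 1.374
ln A = ln(1.374) / 0.14 = 0.3180 / 0.14 = 2.2716
A = e^2.2716 ≈ 9.695 km²

9.70 km²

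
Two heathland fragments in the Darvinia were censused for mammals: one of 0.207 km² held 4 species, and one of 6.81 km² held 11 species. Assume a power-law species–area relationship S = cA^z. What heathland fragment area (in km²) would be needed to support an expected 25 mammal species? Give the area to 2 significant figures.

z = ln(11/4) / ln(6.81/0.207) = 1.0116 / 3.4934 = 0.2896
c = 4 / 0.207^0.2896 = 4 / 0.6338 = 6.312
A = (25/6.312)^(1/0.2896) ⇒ ln A = ln(3.961)/0.2896 = 4.7535
A = e^4.7535 ≈ 116 km²

120 km²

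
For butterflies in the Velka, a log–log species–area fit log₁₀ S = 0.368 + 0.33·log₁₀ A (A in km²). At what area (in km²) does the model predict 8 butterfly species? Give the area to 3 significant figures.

41.8 km²

8 = 2.333 × A^0.33  ⇒  A^0.33 = 8/2.333 = 3.428
ln A = ln(3.428) / 0.33 = 1.2321 / 0.33 = 3.7336
A = e^3.7336 ≈ 41.83 km²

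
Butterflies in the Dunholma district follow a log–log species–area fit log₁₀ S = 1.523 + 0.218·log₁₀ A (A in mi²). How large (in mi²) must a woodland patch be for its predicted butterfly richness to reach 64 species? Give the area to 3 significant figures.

64 = 33.34 × A^0.218  ⇒  A^0.218 = 64/33.34 = 1.919
ln A = ln(1.919) / 0.218 = 0.6520 / 0.218 = 2.9910
A = e^2.9910 ≈ 19.91 mi²

19.9 mi²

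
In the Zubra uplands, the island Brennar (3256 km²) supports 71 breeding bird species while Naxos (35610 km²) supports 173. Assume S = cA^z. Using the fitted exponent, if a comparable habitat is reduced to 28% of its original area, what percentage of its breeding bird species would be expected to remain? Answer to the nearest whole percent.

62%

z = ln(173/71) / ln(35610/3256) = 0.8906 / 2.3921 = 0.3723
S_new/S_old = (A_new/A_old)^z = 0.28^0.3723 = exp(0.3723 × -1.2730) = 0.6225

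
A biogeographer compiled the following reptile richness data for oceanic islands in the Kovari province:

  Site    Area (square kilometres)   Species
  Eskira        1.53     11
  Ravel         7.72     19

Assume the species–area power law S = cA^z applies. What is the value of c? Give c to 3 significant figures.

9.53

z = ln(S₂/S₁) / ln(A₂/A₁) = ln(19/11) / ln(7.72/1.53) = 0.5465 / 1.6185 = 0.3377
c = S₁ / A₁^z = 11 / 1.53^0.3377 = 11 / 1.154 = 9.529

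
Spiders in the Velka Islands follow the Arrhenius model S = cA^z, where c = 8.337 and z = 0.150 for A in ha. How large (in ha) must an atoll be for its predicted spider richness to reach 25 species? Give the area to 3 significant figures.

25 = 8.337 × A^0.15  ⇒  A^0.15 = 25/8.337 = 2.999
ln A = ln(2.999) / 0.15 = 1.0982 / 0.15 = 7.3211
A = e^7.3211 ≈ 1512 ha

1510 ha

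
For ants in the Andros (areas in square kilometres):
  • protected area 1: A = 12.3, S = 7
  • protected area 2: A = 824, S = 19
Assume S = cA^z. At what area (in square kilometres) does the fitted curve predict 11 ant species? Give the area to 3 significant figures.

z = ln(19/7) / ln(824/12.3) = 0.9985 / 4.2046 = 0.2375
c = 7 / 12.3^0.2375 = 7 / 1.815 = 3.857
A = (11/3.857)^(1/0.2375) ⇒ ln A = ln(2.852)/0.2375 = 4.4128
A = e^4.4128 ≈ 82.5 square kilometres

82.5 square kilometres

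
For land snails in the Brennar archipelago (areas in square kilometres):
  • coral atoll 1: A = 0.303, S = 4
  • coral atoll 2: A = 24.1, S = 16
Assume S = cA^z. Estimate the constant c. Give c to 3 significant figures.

5.84

z = ln(S₂/S₁) / ln(A₂/A₁) = ln(16/4) / ln(24.1/0.303) = 1.3863 / 4.3762 = 0.3168
c = S₁ / A₁^z = 4 / 0.303^0.3168 = 4 / 0.6851 = 5.839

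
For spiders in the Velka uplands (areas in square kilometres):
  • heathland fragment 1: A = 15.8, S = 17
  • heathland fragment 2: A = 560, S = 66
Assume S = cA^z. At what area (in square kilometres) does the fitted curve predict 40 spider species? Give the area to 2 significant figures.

z = ln(66/17) / ln(560/15.8) = 1.3564 / 3.5679 = 0.3802
c = 17 / 15.8^0.3802 = 17 / 2.856 = 5.953
A = (40/5.953)^(1/0.3802) ⇒ ln A = ln(6.719)/0.3802 = 5.0107
A = e^5.0107 ≈ 150 square kilometres

150 square kilometres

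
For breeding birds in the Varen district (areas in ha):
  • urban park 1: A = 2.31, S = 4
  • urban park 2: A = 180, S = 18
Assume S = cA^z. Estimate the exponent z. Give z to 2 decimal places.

0.35

Taking logs: ln S = ln c + z ln A, so z = (ln S₂ − ln S₁)/(ln A₂ − ln A₁).
z = ln(18/4) / ln(180/2.31) = ln(4.5) / ln(77.92) = 1.5041 / 4.3557 = 0.3453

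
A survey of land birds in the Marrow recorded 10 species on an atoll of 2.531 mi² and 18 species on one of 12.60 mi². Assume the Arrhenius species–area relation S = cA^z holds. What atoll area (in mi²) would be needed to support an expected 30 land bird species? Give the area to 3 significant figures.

z = ln(18/10) / ln(12.6/2.531) = 0.5878 / 1.6051 = 0.3662
c = 10 / 2.531^0.3662 = 10 / 1.405 = 7.117
A = (30/7.117)^(1/0.3662) ⇒ ln A = ln(4.215)/0.3662 = 3.9286
A = e^3.9286 ≈ 50.84 mi²

50.8 mi²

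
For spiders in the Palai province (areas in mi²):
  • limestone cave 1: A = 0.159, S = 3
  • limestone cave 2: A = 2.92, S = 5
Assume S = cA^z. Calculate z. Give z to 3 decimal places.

0.176

Taking logs: ln S = ln c + z ln A, so z = (ln S₂ − ln S₁)/(ln A₂ − ln A₁).
z = ln(5/3) / ln(2.92/0.159) = ln(1.667) / ln(18.36) = 0.5108 / 2.9104 = 0.1755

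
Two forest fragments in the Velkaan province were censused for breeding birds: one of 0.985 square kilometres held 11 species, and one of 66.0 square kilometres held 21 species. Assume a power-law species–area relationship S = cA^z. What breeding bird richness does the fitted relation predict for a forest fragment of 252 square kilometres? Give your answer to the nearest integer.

z = ln(21/11) / ln(66/0.985) = 0.6466 / 4.2048 = 0.1538
c = 11 / 0.985^0.1538 = 11 / 0.9977 = 11.03
S₃ = 11.03 × 252^0.1538 = 11.03 × 2.34 ≈ 25.8

26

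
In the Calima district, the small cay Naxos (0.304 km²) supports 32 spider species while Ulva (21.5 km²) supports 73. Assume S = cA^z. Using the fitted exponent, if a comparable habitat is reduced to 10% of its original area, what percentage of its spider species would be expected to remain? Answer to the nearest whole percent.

64%

z = ln(73/32) / ln(21.5/0.304) = 0.8247 / 4.2588 = 0.1937
S_new/S_old = (A_new/A_old)^z = 0.1^0.1937 = exp(0.1937 × -2.3026) = 0.6402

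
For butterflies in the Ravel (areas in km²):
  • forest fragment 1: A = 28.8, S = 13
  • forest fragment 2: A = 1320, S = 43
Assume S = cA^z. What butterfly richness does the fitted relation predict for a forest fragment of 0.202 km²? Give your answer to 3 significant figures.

z = ln(43/13) / ln(1320/28.8) = 1.1963 / 3.8250 = 0.3127
c = 13 / 28.8^0.3127 = 13 / 2.86 = 4.545
S₃ = 4.545 × 0.202^0.3127 = 4.545 × 0.6064 ≈ 2.756

2.76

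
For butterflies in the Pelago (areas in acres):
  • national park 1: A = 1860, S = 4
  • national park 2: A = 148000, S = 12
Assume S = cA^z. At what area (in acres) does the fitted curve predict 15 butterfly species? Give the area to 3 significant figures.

z = ln(12/4) / ln(148000/1860) = 1.0986 / 4.3766 = 0.2510
c = 4 / 1860^0.2510 = 4 / 6.618 = 0.6044
A = (15/0.6044)^(1/0.2510) ⇒ ln A = ln(24.82)/0.2510 = 12.7939
A = e^12.7939 ≈ 360023 acres

360000 acres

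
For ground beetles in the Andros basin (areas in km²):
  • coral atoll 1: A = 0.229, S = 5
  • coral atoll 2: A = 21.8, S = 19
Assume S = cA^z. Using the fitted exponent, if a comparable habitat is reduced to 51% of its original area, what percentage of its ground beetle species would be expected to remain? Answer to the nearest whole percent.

82%

z = ln(19/5) / ln(21.8/0.229) = 1.3350 / 4.5559 = 0.2930
S_new/S_old = (A_new/A_old)^z = 0.51^0.2930 = exp(0.2930 × -0.6733) = 0.8209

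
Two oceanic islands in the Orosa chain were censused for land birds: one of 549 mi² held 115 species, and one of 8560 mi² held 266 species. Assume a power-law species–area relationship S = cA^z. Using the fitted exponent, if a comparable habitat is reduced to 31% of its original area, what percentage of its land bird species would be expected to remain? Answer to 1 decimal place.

69.9%

z = ln(266/115) / ln(8560/549) = 0.8386 / 2.7468 = 0.3053
S_new/S_old = (A_new/A_old)^z = 0.31^0.3053 = exp(0.3053 × -1.1712) = 0.6994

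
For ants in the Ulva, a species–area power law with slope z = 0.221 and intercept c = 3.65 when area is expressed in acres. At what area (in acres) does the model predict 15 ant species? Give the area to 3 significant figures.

15 = 3.65 × A^0.221  ⇒  A^0.221 = 15/3.65 = 4.11
ln A = ln(4.11) / 0.221 = 1.4133 / 0.221 = 6.3951
A = e^6.3951 ≈ 598.9 acres

599 acres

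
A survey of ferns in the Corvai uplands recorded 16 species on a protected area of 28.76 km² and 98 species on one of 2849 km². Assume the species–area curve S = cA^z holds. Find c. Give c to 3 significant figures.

4.25

z = ln(S₂/S₁) / ln(A₂/A₁) = ln(98/16) / ln(2849/28.76) = 1.8124 / 4.5957 = 0.3944
c = S₁ / A₁^z = 16 / 28.76^0.3944 = 16 / 3.761 = 4.254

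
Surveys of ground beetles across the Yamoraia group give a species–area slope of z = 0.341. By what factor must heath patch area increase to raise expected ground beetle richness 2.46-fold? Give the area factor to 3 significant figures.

(A₂/A₁)^0.341 = 2.46, so A₂/A₁ = 2.46^(1/0.341) = 2.46^2.933
ln(A₂/A₁) = ln 2.46 / 0.341 = 0.9002 / 0.341 = 2.6398
A₂/A₁ = e^2.6398 ≈ 14.01

14.0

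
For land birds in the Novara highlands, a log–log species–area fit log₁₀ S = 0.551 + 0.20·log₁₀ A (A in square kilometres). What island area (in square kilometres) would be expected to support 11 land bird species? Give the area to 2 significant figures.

11 = 3.556 × A^0.2  ⇒  A^0.2 = 11/3.556 = 3.093
ln A = ln(3.093) / 0.2 = 1.1292 / 0.2 = 5.6459
A = e^5.6459 ≈ 283.1 square kilometres

280 square kilometres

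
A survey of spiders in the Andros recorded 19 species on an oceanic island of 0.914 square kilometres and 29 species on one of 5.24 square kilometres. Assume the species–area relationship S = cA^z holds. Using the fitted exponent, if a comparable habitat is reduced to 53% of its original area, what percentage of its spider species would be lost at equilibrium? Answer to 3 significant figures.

z = ln(29/19) / ln(5.24/0.914) = 0.4229 / 1.7462 = 0.2422
S_new/S_old = (A_new/A_old)^z = 0.53^0.2422 = exp(0.2422 × -0.6349) = 0.8575
Fraction lost = 1 − 0.8575 = 0.1425

14.3%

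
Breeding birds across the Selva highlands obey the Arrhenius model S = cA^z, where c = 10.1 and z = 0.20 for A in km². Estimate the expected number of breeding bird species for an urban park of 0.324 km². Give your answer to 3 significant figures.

S = 10.1 × 0.324^0.2 = 10.1 × 0.7982 ≈ 8.062

8.06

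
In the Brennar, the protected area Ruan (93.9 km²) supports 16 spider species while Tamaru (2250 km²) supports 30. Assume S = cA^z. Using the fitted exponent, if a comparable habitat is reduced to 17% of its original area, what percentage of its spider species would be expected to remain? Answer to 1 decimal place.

z = ln(30/16) / ln(2250/93.9) = 0.6286 / 3.1765 = 0.1979
S_new/S_old = (A_new/A_old)^z = 0.17^0.1979 = exp(0.1979 × -1.7720) = 0.7042

70.4%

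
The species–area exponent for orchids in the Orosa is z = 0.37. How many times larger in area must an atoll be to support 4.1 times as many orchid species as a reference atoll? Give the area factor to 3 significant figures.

(A₂/A₁)^0.37 = 4.1, so A₂/A₁ = 4.1^(1/0.37) = 4.1^2.703
ln(A₂/A₁) = ln 4.1 / 0.37 = 1.4110 / 0.37 = 3.8135
A₂/A₁ = e^3.8135 ≈ 45.31

45.3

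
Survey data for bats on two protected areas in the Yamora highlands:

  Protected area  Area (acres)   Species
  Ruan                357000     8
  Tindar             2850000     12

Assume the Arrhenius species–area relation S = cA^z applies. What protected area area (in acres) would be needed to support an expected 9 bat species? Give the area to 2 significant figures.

650000 acres

z = ln(12/8) / ln(2850000/357000) = 0.4055 / 2.0773 = 0.1952
c = 8 / 357000^0.1952 = 8 / 12.13 = 0.6596
A = (9/0.6596)^(1/0.1952) ⇒ ln A = ln(13.64)/0.1952 = 13.3889
A = e^13.3889 ≈ 652740 acres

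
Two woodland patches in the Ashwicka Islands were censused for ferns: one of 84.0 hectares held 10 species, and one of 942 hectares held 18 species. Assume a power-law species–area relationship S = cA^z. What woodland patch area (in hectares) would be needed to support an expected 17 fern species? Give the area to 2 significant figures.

740 hectares

z = ln(18/10) / ln(942/84) = 0.5878 / 2.4172 = 0.2432
c = 10 / 84^0.2432 = 10 / 2.937 = 3.405
A = (17/3.405)^(1/0.2432) ⇒ ln A = ln(4.993)/0.2432 = 6.6129
A = e^6.6129 ≈ 744.7 hectares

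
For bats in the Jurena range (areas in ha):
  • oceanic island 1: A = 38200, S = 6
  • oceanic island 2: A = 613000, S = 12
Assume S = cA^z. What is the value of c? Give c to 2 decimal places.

0.43

z = ln(S₂/S₁) / ln(A₂/A₁) = ln(12/6) / ln(613000/38200) = 0.6931 / 2.7755 = 0.2497
c = S₁ / A₁^z = 6 / 38200^0.2497 = 6 / 13.94 = 0.4304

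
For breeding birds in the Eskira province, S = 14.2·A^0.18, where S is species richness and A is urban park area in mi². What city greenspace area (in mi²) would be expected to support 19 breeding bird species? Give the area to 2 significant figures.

5.0 mi²

19 = 14.2 × A^0.18  ⇒  A^0.18 = 19/14.2 = 1.338
ln A = ln(1.338) / 0.18 = 0.2912 / 0.18 = 1.6178
A = e^1.6178 ≈ 5.042 mi²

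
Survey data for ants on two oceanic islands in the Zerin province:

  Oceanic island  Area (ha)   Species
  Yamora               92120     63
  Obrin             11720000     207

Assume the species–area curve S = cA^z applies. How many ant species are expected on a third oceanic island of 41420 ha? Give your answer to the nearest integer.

z = ln(207/63) / ln(11720000/92120) = 1.1896 / 4.8460 = 0.2455
c = 63 / 92120^0.2455 = 63 / 16.54 = 3.808
S₃ = 3.808 × 41420^0.2455 = 3.808 × 13.6 ≈ 51.78

52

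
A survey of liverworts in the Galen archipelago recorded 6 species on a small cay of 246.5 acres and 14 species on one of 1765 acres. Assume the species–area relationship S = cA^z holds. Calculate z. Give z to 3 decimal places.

0.430

Taking logs: ln S = ln c + z ln A, so z = (ln S₂ − ln S₁)/(ln A₂ − ln A₁).
z = ln(14/6) / ln(1765/246.5) = ln(2.333) / ln(7.16) = 0.8473 / 1.9685 = 0.4304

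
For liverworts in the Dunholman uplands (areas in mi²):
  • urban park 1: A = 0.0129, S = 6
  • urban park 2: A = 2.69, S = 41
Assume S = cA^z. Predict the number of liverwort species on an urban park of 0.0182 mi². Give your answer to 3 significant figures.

z = ln(41/6) / ln(2.69/0.0129) = 1.9218 / 5.3401 = 0.3599
c = 6 / 0.0129^0.3599 = 6 / 0.2089 = 28.72
S₃ = 28.72 × 0.0182^0.3599 = 28.72 × 0.2365 ≈ 6.791

6.79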